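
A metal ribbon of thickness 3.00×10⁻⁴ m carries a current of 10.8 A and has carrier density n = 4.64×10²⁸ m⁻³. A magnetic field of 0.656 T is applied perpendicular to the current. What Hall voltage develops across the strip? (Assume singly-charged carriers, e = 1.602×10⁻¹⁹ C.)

V_H = IB/(n e t).
V_H = (10.8)(0.656)/((4.64×10²⁸)(1.602×10⁻¹⁹)(3.00×10⁻⁴)) ≈ 3.18×10⁻⁶ V.

V_H ≈ 3.18×10⁻⁶ V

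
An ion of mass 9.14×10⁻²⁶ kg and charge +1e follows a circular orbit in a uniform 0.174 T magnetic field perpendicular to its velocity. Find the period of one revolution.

T ≈ 2.06×10⁻⁵ s

The cyclotron period depends only on m, q, B: T = 2πm/(|q|B).
T = 2π(9.14×10⁻²⁶)/((1.602×10⁻¹⁹)(0.174)) ≈ 2.06×10⁻⁵ s.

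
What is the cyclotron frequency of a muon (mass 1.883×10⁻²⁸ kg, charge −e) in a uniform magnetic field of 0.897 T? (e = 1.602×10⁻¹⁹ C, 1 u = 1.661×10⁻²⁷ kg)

f ≈ 1.21×10⁸ Hz

f = |q|B/(2πm).
f = (1.602×10⁻¹⁹)(0.897)/(2π·1.883×10⁻²⁸) ≈ 1.21×10⁸ Hz.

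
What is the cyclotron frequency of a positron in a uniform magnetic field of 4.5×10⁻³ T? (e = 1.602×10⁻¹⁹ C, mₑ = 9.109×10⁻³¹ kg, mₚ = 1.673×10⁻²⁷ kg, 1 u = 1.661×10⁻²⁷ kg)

f ≈ 1.3×10⁸ Hz

f = |q|B/(2πm).
f = (1.602×10⁻¹⁹)(4.5×10⁻³)/(2π·9.109×10⁻³¹) ≈ 1.3×10⁸ Hz.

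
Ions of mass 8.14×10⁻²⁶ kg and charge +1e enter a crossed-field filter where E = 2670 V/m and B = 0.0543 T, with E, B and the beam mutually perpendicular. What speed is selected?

For undeflected motion the electric and magnetic forces balance: qE = qvB.
v = E/B = 2670/0.0543 = 4.92×10⁴ m/s.
The result is independent of the particle's charge and mass.

v = 4.92×10⁴ m/s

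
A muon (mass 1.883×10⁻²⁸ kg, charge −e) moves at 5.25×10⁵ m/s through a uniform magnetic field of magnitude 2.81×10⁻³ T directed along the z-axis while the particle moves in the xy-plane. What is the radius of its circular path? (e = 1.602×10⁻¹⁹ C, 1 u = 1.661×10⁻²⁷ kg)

The magnetic force provides the centripetal force: |q|vB = mv²/r.
r = mv/(|q|B) = (1.883×10⁻²⁸)(5.25×10⁵)/((1.602×10⁻¹⁹)(2.81×10⁻³)) ≈ 0.220 m.

r ≈ 0.220 m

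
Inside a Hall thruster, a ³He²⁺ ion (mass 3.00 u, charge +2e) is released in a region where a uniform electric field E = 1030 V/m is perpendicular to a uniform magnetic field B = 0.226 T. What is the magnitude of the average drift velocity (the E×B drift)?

The E×B drift speed is v_d = E/B.
v_d = 1030/0.226 = 4560 m/s.

v_d ≈ 4560 m/s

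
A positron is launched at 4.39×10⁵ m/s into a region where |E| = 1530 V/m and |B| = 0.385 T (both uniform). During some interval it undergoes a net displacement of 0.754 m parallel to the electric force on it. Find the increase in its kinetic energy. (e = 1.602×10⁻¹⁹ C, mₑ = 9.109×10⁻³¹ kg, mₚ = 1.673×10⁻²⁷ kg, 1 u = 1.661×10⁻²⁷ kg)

ΔKE ≈ 1.85×10⁻¹⁶ J

The magnetic force is always ⟂ v and does no work; only the electric force changes KE.
ΔKE = F_E · d = |q|E d = (1.602×10⁻¹⁹)(1530)(0.754) ≈ 1.85×10⁻¹⁶ J.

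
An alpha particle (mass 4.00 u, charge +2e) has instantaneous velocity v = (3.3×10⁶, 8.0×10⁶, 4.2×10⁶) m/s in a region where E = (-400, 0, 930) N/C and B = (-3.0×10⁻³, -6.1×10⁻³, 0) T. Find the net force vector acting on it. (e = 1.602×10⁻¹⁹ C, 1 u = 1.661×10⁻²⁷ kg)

F ≈ (8.08×10⁻¹⁵, -4.04×10⁻¹⁵, 1.54×10⁻¹⁵) N

v×B = (2.56×10⁴, -1.26×10⁴, 3870) N/C.
E + v×B = (2.52×10⁴, -1.26×10⁴, 4800) N/C.
F = q(E + v×B) = (3.204×10⁻¹⁹ C)·(2.52×10⁴, -1.26×10⁴, 4800) = (8.08×10⁻¹⁵, -4.04×10⁻¹⁵, 1.54×10⁻¹⁵) N.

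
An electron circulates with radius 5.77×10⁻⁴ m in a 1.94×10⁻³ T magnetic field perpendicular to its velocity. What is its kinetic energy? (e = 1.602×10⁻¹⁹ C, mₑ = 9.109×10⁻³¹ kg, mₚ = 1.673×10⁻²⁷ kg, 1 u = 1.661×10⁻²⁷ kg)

KE ≈ 1.77×10⁻²⁰ J

v = |q|Br/m, then KE = ½mv² = (qBr)²/(2m).
v = (1.602×10⁻¹⁹)(1.94×10⁻³)(5.77×10⁻⁴)/9.109×10⁻³¹ ≈ 1.969×10⁵ m/s.
KE = ½(9.109×10⁻³¹)(1.969×10⁵)² ≈ 1.77×10⁻²⁰ J.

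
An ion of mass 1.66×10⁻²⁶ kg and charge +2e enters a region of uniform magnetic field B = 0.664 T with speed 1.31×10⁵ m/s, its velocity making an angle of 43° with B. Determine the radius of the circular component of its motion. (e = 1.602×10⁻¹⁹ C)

v⊥ = v sinθ = 1.31×10⁵·sin43° ≈ 8.934×10⁴ m/s.
r = m v⊥/(|q|B) = (1.66×10⁻²⁶)(8.934×10⁴)/((3.204×10⁻¹⁹)(0.664)) ≈ 6.97×10⁻³ m.

r ≈ 6.97×10⁻³ m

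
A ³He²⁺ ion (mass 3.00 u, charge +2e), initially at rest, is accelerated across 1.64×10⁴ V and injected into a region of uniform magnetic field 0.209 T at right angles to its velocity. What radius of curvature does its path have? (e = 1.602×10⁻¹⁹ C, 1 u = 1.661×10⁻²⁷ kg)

Acceleration: |q|V = ½mv² ⇒ v = √(2|q|V/m) = √(2·3.204×10⁻¹⁹·1.64×10⁴/4.983×10⁻²⁷) ≈ 1.452×10⁶ m/s.
In the field: r = mv/(|q|B) = (4.983×10⁻²⁷)(1.452×10⁶)/((3.204×10⁻¹⁹)(0.209)) ≈ 0.108 m.

r ≈ 0.108 m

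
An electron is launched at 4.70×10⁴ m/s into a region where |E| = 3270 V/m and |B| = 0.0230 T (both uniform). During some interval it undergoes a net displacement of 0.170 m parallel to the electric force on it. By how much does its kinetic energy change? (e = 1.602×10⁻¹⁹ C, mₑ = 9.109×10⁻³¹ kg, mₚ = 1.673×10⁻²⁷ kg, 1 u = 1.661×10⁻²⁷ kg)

The magnetic force is always ⟂ v and does no work; only the electric force changes KE.
ΔKE = F_E · d = |q|E d = (1.602×10⁻¹⁹)(3270)(0.170) ≈ 8.91×10⁻¹⁷ J.

ΔKE ≈ 8.91×10⁻¹⁷ J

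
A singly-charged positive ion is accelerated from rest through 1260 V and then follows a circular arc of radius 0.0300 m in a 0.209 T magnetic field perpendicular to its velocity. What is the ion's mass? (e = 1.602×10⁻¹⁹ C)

Combine |q|V = ½mv² and r = mv/(|q|B): eliminate v to get m = qB²r²/(2V).
m = (1.602×10⁻¹⁹)(0.209)²(0.0300)²/(2·1260) ≈ 2.50×10⁻²⁷ kg.

m ≈ 2.50×10⁻²⁷ kg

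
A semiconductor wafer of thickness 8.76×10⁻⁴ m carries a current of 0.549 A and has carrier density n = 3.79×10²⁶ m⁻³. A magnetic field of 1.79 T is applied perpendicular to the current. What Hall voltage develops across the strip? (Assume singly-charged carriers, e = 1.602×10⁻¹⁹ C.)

V_H = IB/(n e t).
V_H = (0.549)(1.79)/((3.79×10²⁶)(1.602×10⁻¹⁹)(8.76×10⁻⁴)) ≈ 1.85×10⁻⁵ V.

V_H ≈ 1.85×10⁻⁵ V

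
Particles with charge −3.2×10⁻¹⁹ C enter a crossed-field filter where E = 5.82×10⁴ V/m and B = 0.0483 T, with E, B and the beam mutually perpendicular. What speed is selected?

v = 1.20×10⁶ m/s

Zero net Lorentz force requires |qE| = |q v×B|, i.e. E = vB.
v = E/B = 5.82×10⁴/0.0483 = 1.20×10⁶ m/s.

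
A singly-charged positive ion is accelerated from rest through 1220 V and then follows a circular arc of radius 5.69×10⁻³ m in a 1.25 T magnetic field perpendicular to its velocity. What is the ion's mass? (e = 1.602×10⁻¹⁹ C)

m ≈ 3.32×10⁻²⁷ kg

Combine |q|V = ½mv² and r = mv/(|q|B): eliminate v to get m = qB²r²/(2V).
m = (1.602×10⁻¹⁹)(1.25)²(5.69×10⁻³)²/(2·1220) ≈ 3.32×10⁻²⁷ kg.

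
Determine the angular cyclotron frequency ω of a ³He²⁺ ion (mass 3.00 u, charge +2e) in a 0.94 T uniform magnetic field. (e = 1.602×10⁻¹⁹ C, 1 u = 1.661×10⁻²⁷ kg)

ω = |q|B/m.
ω = (3.204×10⁻¹⁹)(0.94)/4.983×10⁻²⁷ ≈ 6.0×10⁷ rad/s.

ω ≈ 6.0×10⁷ rad/s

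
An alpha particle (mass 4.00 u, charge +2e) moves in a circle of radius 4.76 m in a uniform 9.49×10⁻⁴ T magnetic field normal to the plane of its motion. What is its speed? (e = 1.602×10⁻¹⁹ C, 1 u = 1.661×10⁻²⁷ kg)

v ≈ 2.18×10⁵ m/s

From |q|vB = mv²/r, v = |q|Br/m.
v = (3.204×10⁻¹⁹)(9.49×10⁻⁴)(4.76)/6.644×10⁻²⁷ ≈ 2.18×10⁵ m/s.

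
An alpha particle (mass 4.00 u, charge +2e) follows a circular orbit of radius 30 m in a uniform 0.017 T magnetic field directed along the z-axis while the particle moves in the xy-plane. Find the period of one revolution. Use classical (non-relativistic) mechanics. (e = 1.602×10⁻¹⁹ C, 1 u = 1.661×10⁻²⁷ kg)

T ≈ 7.7×10⁻⁶ s

The cyclotron period depends only on m, q, B: T = 2πm/(|q|B).
T = 2π(6.644×10⁻²⁷)/((3.204×10⁻¹⁹)(0.017)) ≈ 7.7×10⁻⁶ s.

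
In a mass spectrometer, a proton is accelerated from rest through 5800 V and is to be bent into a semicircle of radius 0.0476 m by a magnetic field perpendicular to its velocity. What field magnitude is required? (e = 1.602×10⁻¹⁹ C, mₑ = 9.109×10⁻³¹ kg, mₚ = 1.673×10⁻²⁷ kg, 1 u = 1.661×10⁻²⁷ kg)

v = √(2|q|V/m) = √(2·1.602×10⁻¹⁹·5800/1.673×10⁻²⁷) ≈ 1.054×10⁶ m/s.
B = mv/(|q|r) = (1.673×10⁻²⁷)(1.054×10⁶)/((1.602×10⁻¹⁹)(0.0476)) ≈ 0.231 T.

B ≈ 0.231 T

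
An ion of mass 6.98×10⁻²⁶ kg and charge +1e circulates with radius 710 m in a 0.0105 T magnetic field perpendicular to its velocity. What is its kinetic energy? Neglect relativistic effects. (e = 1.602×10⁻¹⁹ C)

KE ≈ 6.38×10⁷ eV

v = |q|Br/m, then KE = ½mv² = (qBr)²/(2m).
v = (1.602×10⁻¹⁹)(0.0105)(710)/6.98×10⁻²⁶ ≈ 1.711×10⁷ m/s.
KE = ½(6.98×10⁻²⁶)(1.711×10⁷)² ≈ 1.02×10⁻¹¹ J = 6.38×10⁷ eV.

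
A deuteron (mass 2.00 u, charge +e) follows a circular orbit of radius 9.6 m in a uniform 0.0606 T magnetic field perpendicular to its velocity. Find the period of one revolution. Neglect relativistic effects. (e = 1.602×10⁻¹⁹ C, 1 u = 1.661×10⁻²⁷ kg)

T ≈ 2.15×10⁻⁶ s

The cyclotron period depends only on m, q, B: T = 2πm/(|q|B).
T = 2π(3.322×10⁻²⁷)/((1.602×10⁻¹⁹)(0.0606)) ≈ 2.15×10⁻⁶ s.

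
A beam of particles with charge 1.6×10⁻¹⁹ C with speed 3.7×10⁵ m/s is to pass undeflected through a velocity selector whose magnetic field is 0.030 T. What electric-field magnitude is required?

For straight-line motion qE = qvB, so E = vB.
E = 3.7×10⁵ × 0.030 = 1.1×10⁴ V/m.

E = 1.1×10⁴ V/m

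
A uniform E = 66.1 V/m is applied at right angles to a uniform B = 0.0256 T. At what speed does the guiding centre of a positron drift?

v_d ≈ 2580 m/s

In crossed fields the guiding centre drifts at v_d = |E×B|/B² = E/B, independent of charge and mass.
v_d = 66.1/0.0256 = 2580 m/s.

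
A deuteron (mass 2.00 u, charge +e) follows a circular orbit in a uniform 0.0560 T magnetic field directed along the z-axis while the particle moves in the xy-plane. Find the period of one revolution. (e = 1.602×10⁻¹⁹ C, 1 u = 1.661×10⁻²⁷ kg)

T ≈ 2.33×10⁻⁶ s

The cyclotron period depends only on m, q, B: T = 2πm/(|q|B).
T = 2π(3.322×10⁻²⁷)/((1.602×10⁻¹⁹)(0.0560)) ≈ 2.33×10⁻⁶ s.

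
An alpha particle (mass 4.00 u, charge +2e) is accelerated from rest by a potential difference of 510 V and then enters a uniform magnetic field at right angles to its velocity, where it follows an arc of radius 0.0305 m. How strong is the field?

v = √(2|q|V/m) = √(2·3.204×10⁻¹⁹·510/6.644×10⁻²⁷) ≈ 2.218×10⁵ m/s.
B = mv/(|q|r) = (6.644×10⁻²⁷)(2.218×10⁵)/((3.204×10⁻¹⁹)(0.0305)) ≈ 0.151 T.

B ≈ 0.151 T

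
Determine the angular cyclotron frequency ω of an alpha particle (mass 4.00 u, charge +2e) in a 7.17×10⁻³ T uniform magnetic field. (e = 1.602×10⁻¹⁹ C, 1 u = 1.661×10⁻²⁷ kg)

ω = |q|B/m.
ω = (3.204×10⁻¹⁹)(7.17×10⁻³)/6.644×10⁻²⁷ ≈ 3.46×10⁵ rad/s.

ω ≈ 3.46×10⁵ rad/s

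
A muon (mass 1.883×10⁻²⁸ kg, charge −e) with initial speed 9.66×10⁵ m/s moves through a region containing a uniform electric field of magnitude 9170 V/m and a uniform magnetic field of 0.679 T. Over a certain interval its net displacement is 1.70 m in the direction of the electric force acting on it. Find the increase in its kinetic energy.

ΔKE ≈ 2.50×10⁻¹⁵ J

The magnetic force is always ⟂ v and does no work; only the electric force changes KE.
ΔKE = F_E · d = |q|E d = (1.602×10⁻¹⁹)(9170)(1.70) ≈ 2.50×10⁻¹⁵ J.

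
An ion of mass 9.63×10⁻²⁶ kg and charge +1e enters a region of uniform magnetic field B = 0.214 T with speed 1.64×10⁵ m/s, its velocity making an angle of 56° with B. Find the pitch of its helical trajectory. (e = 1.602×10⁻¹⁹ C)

v∥ = v cosθ = 1.64×10⁵·cos56° ≈ 9.171×10⁴ m/s.
T = 2πm/(|q|B) = 2π(9.63×10⁻²⁶)/((1.602×10⁻¹⁹)(0.214)) ≈ 1.765×10⁻⁵ s.
pitch = v∥ T = (9.171×10⁴)(1.765×10⁻⁵) ≈ 1.62 m.

p ≈ 1.62 m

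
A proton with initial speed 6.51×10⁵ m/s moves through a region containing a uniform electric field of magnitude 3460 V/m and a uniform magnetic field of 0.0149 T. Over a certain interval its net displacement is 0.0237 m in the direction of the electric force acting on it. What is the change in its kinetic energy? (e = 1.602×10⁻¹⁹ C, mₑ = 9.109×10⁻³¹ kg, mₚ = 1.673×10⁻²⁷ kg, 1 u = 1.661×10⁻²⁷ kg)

ΔKE ≈ 1.31×10⁻¹⁷ J

The magnetic force is always ⟂ v and does no work; only the electric force changes KE.
ΔKE = F_E · d = |q|E d = (1.602×10⁻¹⁹)(3460)(0.0237) ≈ 1.31×10⁻¹⁷ J.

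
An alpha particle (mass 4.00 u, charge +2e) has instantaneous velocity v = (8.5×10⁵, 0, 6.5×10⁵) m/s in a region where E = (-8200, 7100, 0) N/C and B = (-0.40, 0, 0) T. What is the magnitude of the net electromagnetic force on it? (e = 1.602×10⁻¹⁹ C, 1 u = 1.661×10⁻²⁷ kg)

v×B = (0, -2.60×10⁵, 0) N/C.
E + v×B = (-8200, -2.53×10⁵, 0) N/C.
F = q(E + v×B) = (3.204×10⁻¹⁹ C)·(-8200, -2.53×10⁵, 0) = (-2.63×10⁻¹⁵, -8.10×10⁻¹⁴, 0) N.
|F| = 8.11×10⁻¹⁴ N.

|F| ≈ 8.11×10⁻¹⁴ N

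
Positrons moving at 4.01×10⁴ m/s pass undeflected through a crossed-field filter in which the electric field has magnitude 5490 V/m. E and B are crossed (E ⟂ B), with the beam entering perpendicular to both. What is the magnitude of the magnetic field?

B = 0.137 T

Balance of forces in the selector: qE = qvB ⇒ B = E/v.
B = 5490/4.01×10⁴ = 0.137 T.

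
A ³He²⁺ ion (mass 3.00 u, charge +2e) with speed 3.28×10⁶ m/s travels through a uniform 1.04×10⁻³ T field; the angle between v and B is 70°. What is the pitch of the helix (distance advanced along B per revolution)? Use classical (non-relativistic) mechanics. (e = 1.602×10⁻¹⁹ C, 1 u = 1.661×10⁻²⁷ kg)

v∥ = v cosθ = 3.28×10⁶·cos70° ≈ 1.122×10⁶ m/s.
T = 2πm/(|q|B) = 2π(4.983×10⁻²⁷)/((3.204×10⁻¹⁹)(1.04×10⁻³)) ≈ 9.396×10⁻⁵ s.
pitch = v∥ T = (1.122×10⁶)(9.396×10⁻⁵) ≈ 105 m.

p ≈ 105 m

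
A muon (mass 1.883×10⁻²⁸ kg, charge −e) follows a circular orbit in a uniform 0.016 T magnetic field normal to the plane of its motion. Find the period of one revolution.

The cyclotron period depends only on m, q, B: T = 2πm/(|q|B).
T = 2π(1.883×10⁻²⁸)/((1.602×10⁻¹⁹)(0.016)) ≈ 4.6×10⁻⁷ s.

T ≈ 4.6×10⁻⁷ s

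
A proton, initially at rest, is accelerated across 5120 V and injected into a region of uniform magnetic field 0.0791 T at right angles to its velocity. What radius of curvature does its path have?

r ≈ 0.131 m

Acceleration: |q|V = ½mv² ⇒ v = √(2|q|V/m) = √(2·1.602×10⁻¹⁹·5120/1.673×10⁻²⁷) ≈ 9.902×10⁵ m/s.
In the field: r = mv/(|q|B) = (1.673×10⁻²⁷)(9.902×10⁵)/((1.602×10⁻¹⁹)(0.0791)) ≈ 0.131 m.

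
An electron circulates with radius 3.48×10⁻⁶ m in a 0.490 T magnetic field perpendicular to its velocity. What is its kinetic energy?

v = |q|Br/m, then KE = ½mv² = (qBr)²/(2m).
v = (1.602×10⁻¹⁹)(0.490)(3.48×10⁻⁶)/9.109×10⁻³¹ ≈ 2.999×10⁵ m/s.
KE = ½(9.109×10⁻³¹)(2.999×10⁵)² ≈ 4.10×10⁻²⁰ J.

KE ≈ 4.10×10⁻²⁰ J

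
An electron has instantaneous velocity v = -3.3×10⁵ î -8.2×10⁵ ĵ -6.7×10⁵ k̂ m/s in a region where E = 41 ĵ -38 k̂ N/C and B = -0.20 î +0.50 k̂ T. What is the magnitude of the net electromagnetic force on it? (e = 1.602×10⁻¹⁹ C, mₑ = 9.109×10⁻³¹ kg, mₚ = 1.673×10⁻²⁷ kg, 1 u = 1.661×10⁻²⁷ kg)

v×B = (-4.10×10⁵, 2.99×10⁵, -1.64×10⁵) N/C.
E + v×B = (-4.10×10⁵, 2.99×10⁵, -1.64×10⁵) N/C.
F = q(E + v×B) = (−1.602×10⁻¹⁹ C)·(-4.10×10⁵, 2.99×10⁵, -1.64×10⁵) = (6.57×10⁻¹⁴, -4.79×10⁻¹⁴, 2.63×10⁻¹⁴) N.
|F| = 8.54×10⁻¹⁴ N.

|F| ≈ 8.54×10⁻¹⁴ N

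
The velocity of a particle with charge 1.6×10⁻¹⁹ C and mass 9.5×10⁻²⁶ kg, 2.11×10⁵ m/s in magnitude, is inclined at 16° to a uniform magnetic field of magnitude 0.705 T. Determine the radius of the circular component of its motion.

r ≈ 0.0490 m

v⊥ = v sinθ = 2.11×10⁵·sin16° ≈ 5.816×10⁴ m/s.
r = m v⊥/(|q|B) = (9.5×10⁻²⁶)(5.816×10⁴)/((1.6×10⁻¹⁹)(0.705)) ≈ 0.0490 m.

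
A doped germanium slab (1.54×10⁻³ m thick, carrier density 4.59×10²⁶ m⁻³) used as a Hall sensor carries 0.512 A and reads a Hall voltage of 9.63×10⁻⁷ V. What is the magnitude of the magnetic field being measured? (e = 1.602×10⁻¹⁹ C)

B ≈ 0.213 T

From V_H = IB/(n e t), B = V_H n e t / I.
B = (9.63×10⁻⁷)(4.59×10²⁶)(1.602×10⁻¹⁹)(1.54×10⁻³)/0.512 ≈ 0.213 T.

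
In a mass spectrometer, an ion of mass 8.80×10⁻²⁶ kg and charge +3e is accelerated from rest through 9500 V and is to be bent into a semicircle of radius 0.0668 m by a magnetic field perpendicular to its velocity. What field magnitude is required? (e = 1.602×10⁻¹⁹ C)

v = √(2|q|V/m) = √(2·4.806×10⁻¹⁹·9500/8.80×10⁻²⁶) ≈ 3.221×10⁵ m/s.
B = mv/(|q|r) = (8.80×10⁻²⁶)(3.221×10⁵)/((4.806×10⁻¹⁹)(0.0668)) ≈ 0.883 T.

B ≈ 0.883 T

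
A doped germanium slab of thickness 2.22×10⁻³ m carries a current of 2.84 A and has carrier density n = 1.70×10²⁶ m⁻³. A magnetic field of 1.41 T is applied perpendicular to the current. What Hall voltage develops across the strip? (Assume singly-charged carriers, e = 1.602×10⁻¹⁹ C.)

V_H = IB/(n e t).
V_H = (2.84)(1.41)/((1.70×10²⁶)(1.602×10⁻¹⁹)(2.22×10⁻³)) ≈ 6.62×10⁻⁵ V.

V_H ≈ 6.62×10⁻⁵ V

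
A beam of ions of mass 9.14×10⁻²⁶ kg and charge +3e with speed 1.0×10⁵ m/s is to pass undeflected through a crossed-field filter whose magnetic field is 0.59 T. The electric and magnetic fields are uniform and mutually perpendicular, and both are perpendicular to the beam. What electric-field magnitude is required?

For straight-line motion qE = qvB, so E = vB.
E = 1.0×10⁵ × 0.59 = 5.9×10⁴ V/m.

E = 5.9×10⁴ V/m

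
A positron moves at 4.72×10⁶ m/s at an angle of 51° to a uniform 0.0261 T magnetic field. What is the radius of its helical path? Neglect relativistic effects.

v⊥ = v sinθ = 4.72×10⁶·sin51° ≈ 3.668×10⁶ m/s.
r = m v⊥/(|q|B) = (9.109×10⁻³¹)(3.668×10⁶)/((1.602×10⁻¹⁹)(0.0261)) ≈ 7.99×10⁻⁴ m.

r ≈ 7.99×10⁻⁴ m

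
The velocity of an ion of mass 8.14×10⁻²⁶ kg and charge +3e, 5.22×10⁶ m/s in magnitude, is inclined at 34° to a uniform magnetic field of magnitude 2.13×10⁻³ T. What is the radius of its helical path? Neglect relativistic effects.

r ≈ 232 m

v⊥ = v sinθ = 5.22×10⁶·sin34° ≈ 2.919×10⁶ m/s.
r = m v⊥/(|q|B) = (8.14×10⁻²⁶)(2.919×10⁶)/((4.806×10⁻¹⁹)(2.13×10⁻³)) ≈ 232 m.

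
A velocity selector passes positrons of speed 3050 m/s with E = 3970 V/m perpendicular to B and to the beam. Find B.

B = 1.30 T

Balance of forces in the selector: qE = qvB ⇒ B = E/v.
B = 3970/3050 = 1.30 T.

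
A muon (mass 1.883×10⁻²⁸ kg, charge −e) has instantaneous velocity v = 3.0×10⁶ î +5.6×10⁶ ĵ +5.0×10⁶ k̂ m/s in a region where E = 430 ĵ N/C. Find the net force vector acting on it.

Only an electric field acts, so F = qE = (−1.602×10⁻¹⁹ C)·(0, 430, 0) = (0, -6.89×10⁻¹⁷, 0) N.

F ≈ (0, -6.89×10⁻¹⁷, 0) N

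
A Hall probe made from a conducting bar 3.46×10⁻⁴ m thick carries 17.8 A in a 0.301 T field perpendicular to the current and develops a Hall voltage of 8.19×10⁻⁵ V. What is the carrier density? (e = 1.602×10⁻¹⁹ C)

n ≈ 1.18×10²⁷ m⁻³

From V_H = IB/(n e t), n = IB/(V_H e t).
n = (17.8)(0.301)/((8.19×10⁻⁵)(1.602×10⁻¹⁹)(3.46×10⁻⁴)) ≈ 1.18×10²⁷ m⁻³.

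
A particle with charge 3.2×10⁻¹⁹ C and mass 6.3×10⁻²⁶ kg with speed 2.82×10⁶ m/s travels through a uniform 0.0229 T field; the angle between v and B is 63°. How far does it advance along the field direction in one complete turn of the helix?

p ≈ 69.2 m

v∥ = v cosθ = 2.82×10⁶·cos63° ≈ 1.280×10⁶ m/s.
T = 2πm/(|q|B) = 2π(6.3×10⁻²⁶)/((3.2×10⁻¹⁹)(0.0229)) ≈ 5.402×10⁻⁵ s.
pitch = v∥ T = (1.280×10⁶)(5.402×10⁻⁵) ≈ 69.2 m.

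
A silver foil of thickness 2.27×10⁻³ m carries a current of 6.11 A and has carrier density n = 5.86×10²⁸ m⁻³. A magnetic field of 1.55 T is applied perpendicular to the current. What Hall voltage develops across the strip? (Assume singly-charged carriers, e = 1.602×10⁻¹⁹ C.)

V_H = IB/(n e t).
V_H = (6.11)(1.55)/((5.86×10²⁸)(1.602×10⁻¹⁹)(2.27×10⁻³)) ≈ 4.44×10⁻⁷ V.

V_H ≈ 4.44×10⁻⁷ V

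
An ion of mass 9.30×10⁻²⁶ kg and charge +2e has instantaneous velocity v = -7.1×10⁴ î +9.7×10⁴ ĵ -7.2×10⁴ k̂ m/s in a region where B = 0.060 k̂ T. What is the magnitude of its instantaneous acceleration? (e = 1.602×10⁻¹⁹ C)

|a| ≈ 2.48×10¹⁰ m/s²

v×B = (5820, 4260, 0) N/C.
F = q v×B = (3.204×10⁻¹⁹ C)·(5820, 4260, 0) = (1.86×10⁻¹⁵, 1.36×10⁻¹⁵, 0) N.
|a| = |F|/m = 2.311×10⁻¹⁵/9.30×10⁻²⁶ ≈ 2.48×10¹⁰ m/s².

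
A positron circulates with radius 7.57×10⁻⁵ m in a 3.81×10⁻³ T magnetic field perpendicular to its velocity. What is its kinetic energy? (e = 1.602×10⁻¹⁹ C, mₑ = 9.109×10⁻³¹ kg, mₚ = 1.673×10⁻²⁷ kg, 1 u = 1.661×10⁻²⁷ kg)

v = |q|Br/m, then KE = ½mv² = (qBr)²/(2m).
v = (1.602×10⁻¹⁹)(3.81×10⁻³)(7.57×10⁻⁵)/9.109×10⁻³¹ ≈ 5.072×10⁴ m/s.
KE = ½(9.109×10⁻³¹)(5.072×10⁴)² ≈ 1.17×10⁻²¹ J.

KE ≈ 1.17×10⁻²¹ J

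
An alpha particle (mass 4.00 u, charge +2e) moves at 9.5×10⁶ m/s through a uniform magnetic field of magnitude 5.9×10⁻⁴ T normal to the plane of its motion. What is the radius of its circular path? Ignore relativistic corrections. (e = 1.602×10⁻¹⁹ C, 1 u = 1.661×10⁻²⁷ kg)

The magnetic force provides the centripetal force: |q|vB = mv²/r.
r = mv/(|q|B) = (6.644×10⁻²⁷)(9.5×10⁶)/((3.204×10⁻¹⁹)(5.9×10⁻⁴)) ≈ 330 m.

r ≈ 330 m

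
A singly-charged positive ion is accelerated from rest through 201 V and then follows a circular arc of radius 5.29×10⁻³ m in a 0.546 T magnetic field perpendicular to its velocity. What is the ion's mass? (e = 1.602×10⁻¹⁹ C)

Combine |q|V = ½mv² and r = mv/(|q|B): eliminate v to get m = qB²r²/(2V).
m = (1.602×10⁻¹⁹)(0.546)²(5.29×10⁻³)²/(2·201) ≈ 3.32×10⁻²⁷ kg.

m ≈ 3.32×10⁻²⁷ kg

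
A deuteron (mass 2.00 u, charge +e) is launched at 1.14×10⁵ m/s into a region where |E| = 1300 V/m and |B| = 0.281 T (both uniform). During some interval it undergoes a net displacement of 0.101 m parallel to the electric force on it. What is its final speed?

v_f ≈ 1.60×10⁵ m/s

B does no work; ΔKE = |q|E d.
½mv_f² = ½mv₀² + |q|Ed = ½(3.322×10⁻²⁷)(1.14×10⁵)² + (1.602×10⁻¹⁹)(1300)(0.101) ≈ 2.159×10⁻¹⁷ J + 2.103×10⁻¹⁷ J ≈ 4.262×10⁻¹⁷ J.
v_f = √(2·4.262×10⁻¹⁷/3.322×10⁻²⁷) ≈ 1.60×10⁵ m/s.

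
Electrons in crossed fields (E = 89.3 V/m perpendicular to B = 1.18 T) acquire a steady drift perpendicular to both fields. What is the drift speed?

The steady drift has the magnetic force balancing the electric force, so v_d = E/B.
v_d = 89.3/1.18 = 75.7 m/s.

v_d ≈ 75.7 m/s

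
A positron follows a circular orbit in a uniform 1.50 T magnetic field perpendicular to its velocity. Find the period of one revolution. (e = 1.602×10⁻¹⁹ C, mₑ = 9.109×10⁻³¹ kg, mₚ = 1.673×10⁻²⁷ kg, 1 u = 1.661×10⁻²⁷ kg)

T ≈ 2.38×10⁻¹¹ s

The cyclotron period depends only on m, q, B: T = 2πm/(|q|B).
T = 2π(9.109×10⁻³¹)/((1.602×10⁻¹⁹)(1.50)) ≈ 2.38×10⁻¹¹ s.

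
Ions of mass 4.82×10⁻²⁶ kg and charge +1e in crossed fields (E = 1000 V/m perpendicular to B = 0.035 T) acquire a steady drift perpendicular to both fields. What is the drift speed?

v_d ≈ 2.9×10⁴ m/s

In crossed fields the guiding centre drifts at v_d = |E×B|/B² = E/B, independent of charge and mass.
v_d = 1000/0.035 = 2.9×10⁴ m/s.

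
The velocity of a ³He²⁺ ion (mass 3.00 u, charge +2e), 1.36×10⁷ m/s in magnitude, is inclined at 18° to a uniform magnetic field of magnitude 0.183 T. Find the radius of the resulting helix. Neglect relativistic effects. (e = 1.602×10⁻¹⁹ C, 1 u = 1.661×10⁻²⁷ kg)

v⊥ = v sinθ = 1.36×10⁷·sin18° ≈ 4.203×10⁶ m/s.
r = m v⊥/(|q|B) = (4.983×10⁻²⁷)(4.203×10⁶)/((3.204×10⁻¹⁹)(0.183)) ≈ 0.357 m.

r ≈ 0.357 m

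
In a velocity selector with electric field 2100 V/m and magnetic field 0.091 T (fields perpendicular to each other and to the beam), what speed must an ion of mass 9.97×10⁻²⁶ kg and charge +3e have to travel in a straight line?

v = 2.3×10⁴ m/s

Straight-line motion ⇒ electric and magnetic forces cancel, so E = vB.
v = E/B = 2100/0.091 = 2.3×10⁴ m/s.
The result is independent of the particle's charge and mass.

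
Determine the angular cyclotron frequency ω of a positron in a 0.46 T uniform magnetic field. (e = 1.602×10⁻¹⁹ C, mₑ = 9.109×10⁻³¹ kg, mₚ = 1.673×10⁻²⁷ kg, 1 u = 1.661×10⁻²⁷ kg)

ω = |q|B/m.
ω = (1.602×10⁻¹⁹)(0.46)/9.109×10⁻³¹ ≈ 8.1×10¹⁰ rad/s.

ω ≈ 8.1×10¹⁰ rad/s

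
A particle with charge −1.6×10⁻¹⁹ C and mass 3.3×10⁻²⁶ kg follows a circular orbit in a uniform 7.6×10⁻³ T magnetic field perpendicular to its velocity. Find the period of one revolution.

The cyclotron period depends only on m, q, B: T = 2πm/(|q|B).
T = 2π(3.3×10⁻²⁶)/((1.6×10⁻¹⁹)(7.6×10⁻³)) ≈ 1.7×10⁻⁴ s.

T ≈ 1.7×10⁻⁴ s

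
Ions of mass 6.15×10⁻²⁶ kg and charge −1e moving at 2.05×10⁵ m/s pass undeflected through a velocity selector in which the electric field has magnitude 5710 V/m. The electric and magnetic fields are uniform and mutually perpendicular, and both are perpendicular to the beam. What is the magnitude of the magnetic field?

B = 0.0279 T

Balance of forces in the selector: qE = qvB ⇒ B = E/v.
B = 5710/2.05×10⁵ = 0.0279 T.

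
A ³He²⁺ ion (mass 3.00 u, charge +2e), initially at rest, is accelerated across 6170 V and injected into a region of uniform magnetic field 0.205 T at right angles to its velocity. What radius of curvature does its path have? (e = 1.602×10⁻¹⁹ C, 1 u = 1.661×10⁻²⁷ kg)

r ≈ 0.0676 m

Acceleration: |q|V = ½mv² ⇒ v = √(2|q|V/m) = √(2·3.204×10⁻¹⁹·6170/4.983×10⁻²⁷) ≈ 8.908×10⁵ m/s.
In the field: r = mv/(|q|B) = (4.983×10⁻²⁷)(8.908×10⁵)/((3.204×10⁻¹⁹)(0.205)) ≈ 0.0676 m.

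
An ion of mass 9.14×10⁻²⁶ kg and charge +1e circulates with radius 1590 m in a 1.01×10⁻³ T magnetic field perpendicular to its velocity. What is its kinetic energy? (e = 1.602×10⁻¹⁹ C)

KE ≈ 2.26×10⁶ eV

v = |q|Br/m, then KE = ½mv² = (qBr)²/(2m).
v = (1.602×10⁻¹⁹)(1.01×10⁻³)(1590)/9.14×10⁻²⁶ ≈ 2.815×10⁶ m/s.
KE = ½(9.14×10⁻²⁶)(2.815×10⁶)² ≈ 3.62×10⁻¹³ J = 2.26×10⁶ eV.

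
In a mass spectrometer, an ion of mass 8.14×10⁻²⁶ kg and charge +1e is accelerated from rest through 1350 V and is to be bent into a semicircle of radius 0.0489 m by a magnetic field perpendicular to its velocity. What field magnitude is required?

v = √(2|q|V/m) = √(2·1.602×10⁻¹⁹·1350/8.14×10⁻²⁶) ≈ 7.290×10⁴ m/s.
B = mv/(|q|r) = (8.14×10⁻²⁶)(7.290×10⁴)/((1.602×10⁻¹⁹)(0.0489)) ≈ 0.757 T.

B ≈ 0.757 T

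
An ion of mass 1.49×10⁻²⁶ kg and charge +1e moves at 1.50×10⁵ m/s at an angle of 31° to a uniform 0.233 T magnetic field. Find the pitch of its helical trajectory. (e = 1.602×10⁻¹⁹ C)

p ≈ 0.322 m

v∥ = v cosθ = 1.50×10⁵·cos31° ≈ 1.286×10⁵ m/s.
T = 2πm/(|q|B) = 2π(1.49×10⁻²⁶)/((1.602×10⁻¹⁹)(0.233)) ≈ 2.508×10⁻⁶ s.
pitch = v∥ T = (1.286×10⁵)(2.508×10⁻⁶) ≈ 0.322 m.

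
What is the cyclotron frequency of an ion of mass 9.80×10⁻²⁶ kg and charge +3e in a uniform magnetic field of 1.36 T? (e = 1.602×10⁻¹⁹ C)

f = |q|B/(2πm).
f = (4.806×10⁻¹⁹)(1.36)/(2π·9.80×10⁻²⁶) ≈ 1.06×10⁶ Hz.

f ≈ 1.06×10⁶ Hz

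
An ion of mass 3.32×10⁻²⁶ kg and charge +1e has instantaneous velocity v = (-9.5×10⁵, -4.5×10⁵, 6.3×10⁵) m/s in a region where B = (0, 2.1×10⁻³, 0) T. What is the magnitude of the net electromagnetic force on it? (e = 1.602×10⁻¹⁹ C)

|F| ≈ 3.83×10⁻¹⁶ N

v×B = (-1320, 0, -1990) N/C.
F = q v×B = (1.602×10⁻¹⁹ C)·(-1320, 0, -1990) = (-2.12×10⁻¹⁶, 0, -3.20×10⁻¹⁶) N.
|F| = 3.83×10⁻¹⁶ N.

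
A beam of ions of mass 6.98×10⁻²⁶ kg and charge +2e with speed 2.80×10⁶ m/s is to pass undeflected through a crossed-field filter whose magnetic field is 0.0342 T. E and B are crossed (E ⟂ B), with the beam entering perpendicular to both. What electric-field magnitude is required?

E = 9.58×10⁴ V/m

For straight-line motion qE = qvB, so E = vB.
E = 2.80×10⁶ × 0.0342 = 9.58×10⁴ V/m.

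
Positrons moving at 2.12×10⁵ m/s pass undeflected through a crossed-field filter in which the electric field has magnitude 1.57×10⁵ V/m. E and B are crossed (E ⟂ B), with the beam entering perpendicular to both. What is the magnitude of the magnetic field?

B = 0.741 T

Balance of forces in the selector: qE = qvB ⇒ B = E/v.
B = 1.57×10⁵/2.12×10⁵ = 0.741 T.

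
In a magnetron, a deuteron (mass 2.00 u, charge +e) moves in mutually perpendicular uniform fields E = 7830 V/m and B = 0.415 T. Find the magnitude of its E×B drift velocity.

v_d ≈ 1.89×10⁴ m/s

The steady drift has the magnetic force balancing the electric force, so v_d = E/B.
v_d = 7830/0.415 = 1.89×10⁴ m/s.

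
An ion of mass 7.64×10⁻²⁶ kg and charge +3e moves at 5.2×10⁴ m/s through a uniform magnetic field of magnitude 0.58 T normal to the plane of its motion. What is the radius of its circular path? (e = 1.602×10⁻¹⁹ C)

r ≈ 0.014 m

The magnetic force provides the centripetal force: |q|vB = mv²/r.
r = mv/(|q|B) = (7.64×10⁻²⁶)(5.2×10⁴)/((4.806×10⁻¹⁹)(0.58)) ≈ 0.014 m.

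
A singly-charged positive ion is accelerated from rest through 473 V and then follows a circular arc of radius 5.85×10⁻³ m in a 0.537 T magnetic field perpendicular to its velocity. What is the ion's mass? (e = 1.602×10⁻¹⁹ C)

Combine |q|V = ½mv² and r = mv/(|q|B): eliminate v to get m = qB²r²/(2V).
m = (1.602×10⁻¹⁹)(0.537)²(5.85×10⁻³)²/(2·473) ≈ 1.67×10⁻²⁷ kg.

m ≈ 1.67×10⁻²⁷ kg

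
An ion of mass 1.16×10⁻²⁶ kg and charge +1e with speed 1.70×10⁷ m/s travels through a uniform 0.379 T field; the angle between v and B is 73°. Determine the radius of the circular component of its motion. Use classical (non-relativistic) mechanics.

v⊥ = v sinθ = 1.70×10⁷·sin73° ≈ 1.626×10⁷ m/s.
r = m v⊥/(|q|B) = (1.16×10⁻²⁶)(1.626×10⁷)/((1.602×10⁻¹⁹)(0.379)) ≈ 3.11 m.

r ≈ 3.11 m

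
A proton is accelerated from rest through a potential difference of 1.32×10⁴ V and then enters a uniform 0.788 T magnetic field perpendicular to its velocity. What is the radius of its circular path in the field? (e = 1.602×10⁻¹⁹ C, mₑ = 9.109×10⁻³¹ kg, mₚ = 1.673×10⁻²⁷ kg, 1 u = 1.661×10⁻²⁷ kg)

Acceleration: |q|V = ½mv² ⇒ v = √(2|q|V/m) = √(2·1.602×10⁻¹⁹·1.32×10⁴/1.673×10⁻²⁷) ≈ 1.590×10⁶ m/s.
In the field: r = mv/(|q|B) = (1.673×10⁻²⁷)(1.590×10⁶)/((1.602×10⁻¹⁹)(0.788)) ≈ 0.0211 m.

r ≈ 0.0211 m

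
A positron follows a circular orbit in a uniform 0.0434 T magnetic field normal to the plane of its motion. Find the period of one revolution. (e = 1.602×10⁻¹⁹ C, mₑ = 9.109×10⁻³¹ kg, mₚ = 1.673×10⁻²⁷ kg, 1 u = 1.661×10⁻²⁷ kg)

T ≈ 8.23×10⁻¹⁰ s

The cyclotron period depends only on m, q, B: T = 2πm/(|q|B).
T = 2π(9.109×10⁻³¹)/((1.602×10⁻¹⁹)(0.0434)) ≈ 8.23×10⁻¹⁰ s.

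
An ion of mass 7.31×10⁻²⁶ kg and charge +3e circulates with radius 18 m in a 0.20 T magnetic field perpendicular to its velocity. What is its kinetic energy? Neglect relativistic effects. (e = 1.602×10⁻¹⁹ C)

v = |q|Br/m, then KE = ½mv² = (qBr)²/(2m).
v = (4.806×10⁻¹⁹)(0.20)(18)/7.31×10⁻²⁶ ≈ 2.367×10⁷ m/s.
KE = ½(7.31×10⁻²⁶)(2.367×10⁷)² ≈ 2.0×10⁻¹¹ J.

KE ≈ 2.0×10⁻¹¹ J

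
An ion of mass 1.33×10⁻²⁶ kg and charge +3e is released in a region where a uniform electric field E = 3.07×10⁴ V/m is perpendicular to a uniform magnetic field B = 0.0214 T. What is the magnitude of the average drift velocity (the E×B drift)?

The steady drift has the magnetic force balancing the electric force, so v_d = E/B.
v_d = 3.07×10⁴/0.0214 = 1.43×10⁶ m/s.

v_d ≈ 1.43×10⁶ m/s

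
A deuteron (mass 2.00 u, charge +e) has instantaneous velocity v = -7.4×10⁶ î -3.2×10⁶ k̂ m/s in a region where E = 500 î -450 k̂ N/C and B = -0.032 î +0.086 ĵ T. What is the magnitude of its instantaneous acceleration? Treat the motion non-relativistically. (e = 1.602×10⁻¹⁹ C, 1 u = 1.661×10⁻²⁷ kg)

|a| ≈ 3.38×10¹³ m/s²

v×B = (2.75×10⁵, 1.02×10⁵, -6.36×10⁵) N/C.
E + v×B = (2.76×10⁵, 1.02×10⁵, -6.37×10⁵) N/C.
F = q(E + v×B) = (1.602×10⁻¹⁹ C)·(2.76×10⁵, 1.02×10⁵, -6.37×10⁵) = (4.42×10⁻¹⁴, 1.64×10⁻¹⁴, -1.02×10⁻¹³) N.
|a| = |F|/m = 1.124×10⁻¹³/3.322×10⁻²⁷ ≈ 3.38×10¹³ m/s².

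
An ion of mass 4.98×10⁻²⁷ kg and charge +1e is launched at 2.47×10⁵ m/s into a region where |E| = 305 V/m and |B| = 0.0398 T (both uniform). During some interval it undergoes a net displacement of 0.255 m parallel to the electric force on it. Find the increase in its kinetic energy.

The magnetic force is always ⟂ v and does no work; only the electric force changes KE.
ΔKE = F_E · d = |q|E d = (1.602×10⁻¹⁹)(305)(0.255) ≈ 1.25×10⁻¹⁷ J.

ΔKE ≈ 1.25×10⁻¹⁷ J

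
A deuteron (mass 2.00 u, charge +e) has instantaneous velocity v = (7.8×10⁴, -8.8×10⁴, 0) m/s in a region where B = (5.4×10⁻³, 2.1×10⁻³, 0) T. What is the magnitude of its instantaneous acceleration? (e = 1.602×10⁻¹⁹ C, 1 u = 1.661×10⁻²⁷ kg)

v×B = (0, 0, 639) N/C.
F = q v×B = (1.602×10⁻¹⁹ C)·(0, 0, 639) = (0, 0, 1.02×10⁻¹⁶) N.
|a| = |F|/m = 1.024×10⁻¹⁶/3.322×10⁻²⁷ ≈ 3.08×10¹⁰ m/s².

|a| ≈ 3.08×10¹⁰ m/s²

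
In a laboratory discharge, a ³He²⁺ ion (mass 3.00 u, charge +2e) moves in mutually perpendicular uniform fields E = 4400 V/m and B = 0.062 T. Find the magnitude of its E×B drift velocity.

The steady drift has the magnetic force balancing the electric force, so v_d = E/B.
v_d = 4400/0.062 = 7.1×10⁴ m/s.

v_d ≈ 7.1×10⁴ m/s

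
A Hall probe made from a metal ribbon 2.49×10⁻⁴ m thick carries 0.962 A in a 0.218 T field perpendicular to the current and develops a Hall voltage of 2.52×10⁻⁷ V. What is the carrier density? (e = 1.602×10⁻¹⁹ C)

n ≈ 2.09×10²⁸ m⁻³

From V_H = IB/(n e t), n = IB/(V_H e t).
n = (0.962)(0.218)/((2.52×10⁻⁷)(1.602×10⁻¹⁹)(2.49×10⁻⁴)) ≈ 2.09×10²⁸ m⁻³.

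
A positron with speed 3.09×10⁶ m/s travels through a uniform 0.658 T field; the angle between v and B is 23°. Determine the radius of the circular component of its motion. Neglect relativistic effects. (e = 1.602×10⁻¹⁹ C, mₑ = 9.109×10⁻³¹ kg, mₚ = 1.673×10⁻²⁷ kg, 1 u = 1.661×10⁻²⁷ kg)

v⊥ = v sinθ = 3.09×10⁶·sin23° ≈ 1.207×10⁶ m/s.
r = m v⊥/(|q|B) = (9.109×10⁻³¹)(1.207×10⁶)/((1.602×10⁻¹⁹)(0.658)) ≈ 1.04×10⁻⁵ m.

r ≈ 1.04×10⁻⁵ m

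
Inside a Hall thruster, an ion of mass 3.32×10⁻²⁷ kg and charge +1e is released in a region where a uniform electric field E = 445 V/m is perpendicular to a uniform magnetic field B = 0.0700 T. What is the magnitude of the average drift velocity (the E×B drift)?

v_d ≈ 6360 m/s

In crossed fields the guiding centre drifts at v_d = |E×B|/B² = E/B, independent of charge and mass.
v_d = 445/0.0700 = 6360 m/s.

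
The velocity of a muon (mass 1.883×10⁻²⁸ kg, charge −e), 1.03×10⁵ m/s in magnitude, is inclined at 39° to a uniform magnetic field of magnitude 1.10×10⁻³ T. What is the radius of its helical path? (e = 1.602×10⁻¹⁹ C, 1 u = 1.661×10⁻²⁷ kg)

v⊥ = v sinθ = 1.03×10⁵·sin39° ≈ 6.482×10⁴ m/s.
r = m v⊥/(|q|B) = (1.883×10⁻²⁸)(6.482×10⁴)/((1.602×10⁻¹⁹)(1.10×10⁻³)) ≈ 0.0693 m.

r ≈ 0.0693 m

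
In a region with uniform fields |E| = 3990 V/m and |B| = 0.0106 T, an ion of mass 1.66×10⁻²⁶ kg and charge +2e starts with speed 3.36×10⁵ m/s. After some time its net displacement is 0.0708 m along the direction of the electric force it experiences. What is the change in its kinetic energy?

ΔKE ≈ 9.05×10⁻¹⁷ J

The magnetic force is always ⟂ v and does no work; only the electric force changes KE.
ΔKE = F_E · d = |q|E d = (3.204×10⁻¹⁹)(3990)(0.0708) ≈ 9.05×10⁻¹⁷ J.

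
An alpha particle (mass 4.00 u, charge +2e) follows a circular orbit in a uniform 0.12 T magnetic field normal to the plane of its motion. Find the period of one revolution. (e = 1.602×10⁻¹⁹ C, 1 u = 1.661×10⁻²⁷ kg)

The cyclotron period depends only on m, q, B: T = 2πm/(|q|B).
T = 2π(6.644×10⁻²⁷)/((3.204×10⁻¹⁹)(0.12)) ≈ 1.1×10⁻⁶ s.

T ≈ 1.1×10⁻⁶ s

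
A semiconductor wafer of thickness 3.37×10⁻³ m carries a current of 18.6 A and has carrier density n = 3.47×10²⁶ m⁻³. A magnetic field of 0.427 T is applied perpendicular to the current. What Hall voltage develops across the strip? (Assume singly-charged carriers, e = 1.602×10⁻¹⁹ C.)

V_H ≈ 4.24×10⁻⁵ V

V_H = IB/(n e t).
V_H = (18.6)(0.427)/((3.47×10²⁶)(1.602×10⁻¹⁹)(3.37×10⁻³)) ≈ 4.24×10⁻⁵ V.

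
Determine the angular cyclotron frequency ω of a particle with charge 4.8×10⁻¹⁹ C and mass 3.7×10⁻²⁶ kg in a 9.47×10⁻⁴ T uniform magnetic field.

ω = |q|B/m.
ω = (4.8×10⁻¹⁹)(9.47×10⁻⁴)/3.7×10⁻²⁶ ≈ 1.23×10⁴ rad/s.

ω ≈ 1.23×10⁴ rad/s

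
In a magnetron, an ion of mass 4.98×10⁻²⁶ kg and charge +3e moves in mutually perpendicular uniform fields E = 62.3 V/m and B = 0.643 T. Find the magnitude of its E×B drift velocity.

The steady drift has the magnetic force balancing the electric force, so v_d = E/B.
v_d = 62.3/0.643 = 96.9 m/s.

v_d ≈ 96.9 m/s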